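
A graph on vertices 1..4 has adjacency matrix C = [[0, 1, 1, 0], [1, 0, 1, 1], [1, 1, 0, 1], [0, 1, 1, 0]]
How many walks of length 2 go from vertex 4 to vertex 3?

The number of length-2 walks from vertex 4 to vertex 3 is entry (4,3) of C², where C is the adjacency matrix.
C² = [[2, 1, 1, 2], [1, 3, 2, 1], [1, 2, 3, 1], [2, 1, 1, 2]]

1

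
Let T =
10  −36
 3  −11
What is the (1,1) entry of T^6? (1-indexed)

tr T = −1 and det T = −2, so the characteristic polynomial is λ² − (−1)λ + (−2) with roots 1 and −2.
Eigenvectors give P = [[−4, −3], [−1, −1]] with P⁻¹ = [[−1, 3], [1, −4]], and T = P·diag(1, −2)·P⁻¹.
Then T^6 = P·diag(1, 64)·P⁻¹ = [[−4, −192], [−1, −64]] · [[−1, 3], [1, −4]] = [[−188, 756], [−63, 253]].

−188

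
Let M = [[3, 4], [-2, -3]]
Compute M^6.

[[1, 0], [0, 1]]

M² = I (check: tr M = 0 and det M = -1), so M^6 = I since 6 is even.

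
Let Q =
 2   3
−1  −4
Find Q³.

Q² = [[1, −6], [2, 13]]
Q³ = [[8, 27], [−9, −46]]

[[8, 27], [−9, −46]]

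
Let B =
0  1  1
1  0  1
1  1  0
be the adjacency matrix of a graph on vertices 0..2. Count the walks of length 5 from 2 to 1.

The number of length-5 walks from vertex 2 to vertex 1 is entry (2,1) of B⁵, where B is the adjacency matrix.
B² = [[2, 1, 1], [1, 2, 1], [1, 1, 2]]
B³ = [[2, 3, 3], [3, 2, 3], [3, 3, 2]]
B⁴ = [[6, 5, 5], [5, 6, 5], [5, 5, 6]]
B⁵ = [[10, 11, 11], [11, 10, 11], [11, 11, 10]]

11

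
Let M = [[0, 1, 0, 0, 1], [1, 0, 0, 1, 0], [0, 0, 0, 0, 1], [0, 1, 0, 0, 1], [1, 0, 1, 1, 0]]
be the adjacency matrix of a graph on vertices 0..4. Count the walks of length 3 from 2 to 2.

0

The number of length-3 walks from vertex 2 to vertex 2 is entry (2,2) of M³, where M is the adjacency matrix.
M² = [[2, 0, 1, 2, 0], [0, 2, 0, 0, 2], [1, 0, 1, 1, 0], [2, 0, 1, 2, 0], [0, 2, 0, 0, 3]]
M³ = [[0, 4, 0, 0, 5], [4, 0, 2, 4, 0], [0, 2, 0, 0, 3], [0, 4, 0, 0, 5], [5, 0, 3, 5, 0]]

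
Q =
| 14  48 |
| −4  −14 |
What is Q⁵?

tr Q = 0 and det Q = −4, so the characteristic polynomial is λ² − (0)λ + (−4) with roots 2 and −2.
Eigenvectors give P = [[−4, −3], [1, 1]] with P⁻¹ = [[−1, −3], [1, 4]], and Q = P·diag(2, −2)·P⁻¹.
Then Q⁵ = P·diag(32, −32)·P⁻¹ = [[−128, 96], [32, −32]] · [[−1, −3], [1, 4]] = [[224, 768], [−64, −224]].

[[224, 768], [−64, −224]]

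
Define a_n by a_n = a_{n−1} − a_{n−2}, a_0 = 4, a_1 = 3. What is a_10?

−3

With companion matrix T = [[1, −1], [1, 0]], [a_n, a_{n−1}]ᵀ = T·[a_{n−1}, a_{n−2}]ᵀ, so [a_10, a_9]ᵀ = T^9·[a_1, a_0]ᵀ.
T^9 = [[−1, 0], [0, −1]], giving [a_10, a_9]ᵀ = [[−3], [−4]].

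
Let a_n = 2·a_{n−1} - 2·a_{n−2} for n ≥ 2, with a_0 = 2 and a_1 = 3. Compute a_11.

-32

With companion matrix B = [[2, -2], [1, 0]], [a_n, a_{n−1}]ᵀ = B·[a_{n−1}, a_{n−2}]ᵀ, so [a_11, a_10]ᵀ = B¹⁰·[a_1, a_0]ᵀ.
B¹⁰ = [[32, -64], [32, -32]], giving [a_11, a_10]ᵀ = [[-32], [32]].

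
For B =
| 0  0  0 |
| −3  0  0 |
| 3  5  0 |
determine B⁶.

[[0, 0, 0], [0, 0, 0], [0, 0, 0]]

B is strictly triangular, hence nilpotent: B³ = 0, so B⁶ = 0.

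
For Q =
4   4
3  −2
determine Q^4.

Q^2 = [[28, 8], [6, 16]]
Q^3 = [[136, 96], [72, −8]]
Q^4 = [[832, 352], [264, 304]]

[[832, 352], [264, 304]]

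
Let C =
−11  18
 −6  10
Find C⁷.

tr C = −1 and det C = −2, so the characteristic polynomial is λ² − (−1)λ + (−2) with roots 1 and −2.
Eigenvectors give P = [[−3, 2], [−2, 1]] with P⁻¹ = [[1, −2], [2, −3]], and C = P·diag(1, −2)·P⁻¹.
Then C⁷ = P·diag(1, −128)·P⁻¹ = [[−3, −256], [−2, −128]] · [[1, −2], [2, −3]] = [[−515, 774], [−258, 388]].

[[−515, 774], [−258, 388]]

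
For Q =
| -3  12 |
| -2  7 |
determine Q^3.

tr Q = 4 and det Q = 3, so the characteristic polynomial is λ² − (4)λ + (3) with roots 3 and 1.
Eigenvectors give P = [[2, -3], [1, -1]] with P⁻¹ = [[-1, 3], [-1, 2]], and Q = P·diag(3, 1)·P⁻¹.
Then Q^3 = P·diag(27, 1)·P⁻¹ = [[54, -3], [27, -1]] · [[-1, 3], [-1, 2]] = [[-51, 156], [-26, 79]].

[[-51, 156], [-26, 79]]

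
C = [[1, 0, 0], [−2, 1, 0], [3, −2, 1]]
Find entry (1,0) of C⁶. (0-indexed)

C = I + N where N = [[0, 0, 0], [−2, 0, 0], [3, −2, 0]] is strictly lower-triangular, so N³ = 0.
(I + N)⁶ = I + 6·N + 15·N² = [[1, 0, 0], [−12, 1, 0], [78, −12, 1]].

−12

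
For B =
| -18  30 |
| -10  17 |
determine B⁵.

[[-1068, 1650], [-550, 857]]

tr B = -1 and det B = -6, so the characteristic polynomial is λ² − (-1)λ + (-6) with roots -3 and 2.
Eigenvectors give P = [[2, -3], [1, -2]] with P⁻¹ = [[2, -3], [1, -2]], and B = P·diag(-3, 2)·P⁻¹.
Then B⁵ = P·diag(-243, 32)·P⁻¹ = [[-486, -96], [-243, -64]] · [[2, -3], [1, -2]] = [[-1068, 1650], [-550, 857]].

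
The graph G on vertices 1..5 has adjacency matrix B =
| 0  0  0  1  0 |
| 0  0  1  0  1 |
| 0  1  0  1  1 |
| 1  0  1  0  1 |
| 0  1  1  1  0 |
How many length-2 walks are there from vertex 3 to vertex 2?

1

The number of length-2 walks from vertex 3 to vertex 2 is entry (3,2) of B^2, where B is the adjacency matrix.
B^2 = [[1, 0, 1, 0, 1], [0, 2, 1, 2, 1], [1, 1, 3, 1, 2], [0, 2, 1, 3, 1], [1, 1, 2, 1, 3]]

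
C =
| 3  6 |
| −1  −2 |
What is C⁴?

[[3, 6], [−1, −2]]

C² = C (a projection; rank 1, trace 1), so C⁴ = C.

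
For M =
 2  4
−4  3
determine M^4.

M^2 = [[−12, 20], [−20, −7]]
M^3 = [[−104, 12], [−12, −101]]
M^4 = [[−256, −380], [380, −351]]

[[−256, −380], [380, −351]]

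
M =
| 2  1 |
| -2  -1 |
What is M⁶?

[[2, 1], [-2, -1]]

M² = M (a projection; rank 1, trace 1), so M⁶ = M.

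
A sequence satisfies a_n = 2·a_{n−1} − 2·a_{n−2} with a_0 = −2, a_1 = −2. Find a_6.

With companion matrix C = [[2, −2], [1, 0]], [a_n, a_{n−1}]ᵀ = C·[a_{n−1}, a_{n−2}]ᵀ, so [a_6, a_5]ᵀ = C⁵·[a_1, a_0]ᵀ.
C⁵ = [[−8, 8], [−4, 0]], giving [a_6, a_5]ᵀ = [[0], [8]].

0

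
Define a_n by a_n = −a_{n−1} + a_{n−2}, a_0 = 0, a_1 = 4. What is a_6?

With companion matrix Q = [[−1, 1], [1, 0]], [a_n, a_{n−1}]ᵀ = Q·[a_{n−1}, a_{n−2}]ᵀ, so [a_6, a_5]ᵀ = Q⁵·[a_1, a_0]ᵀ.
Q⁵ = [[−8, 5], [5, −3]], giving [a_6, a_5]ᵀ = [[−32], [20]].

−32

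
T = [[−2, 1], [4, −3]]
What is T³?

T² = [[8, −5], [−20, 13]]
T³ = [[−36, 23], [92, −59]]

[[−36, 23], [92, −59]]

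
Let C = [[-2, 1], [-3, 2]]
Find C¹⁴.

C² = I (check: tr C = 0 and det C = -1), so C¹⁴ = I since 14 is even.

[[1, 0], [0, 1]]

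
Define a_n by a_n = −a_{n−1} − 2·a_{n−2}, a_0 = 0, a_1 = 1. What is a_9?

With companion matrix A = [[−1, −2], [1, 0]], [a_n, a_{n−1}]ᵀ = A·[a_{n−1}, a_{n−2}]ᵀ, so [a_9, a_8]ᵀ = A⁸·[a_1, a_0]ᵀ.
A⁸ = [[−17, −6], [3, −14]], giving [a_9, a_8]ᵀ = [[−17], [3]].

−17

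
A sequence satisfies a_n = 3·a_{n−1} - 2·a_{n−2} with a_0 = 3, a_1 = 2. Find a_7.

-124

With companion matrix M = [[3, -2], [1, 0]], [a_n, a_{n−1}]ᵀ = M·[a_{n−1}, a_{n−2}]ᵀ, so [a_7, a_6]ᵀ = M⁶·[a_1, a_0]ᵀ.
M⁶ = [[127, -126], [63, -62]], giving [a_7, a_6]ᵀ = [[-124], [-60]].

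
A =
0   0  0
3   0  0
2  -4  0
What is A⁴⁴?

[[0, 0, 0], [0, 0, 0], [0, 0, 0]]

A is strictly triangular, hence nilpotent: A³ = 0, so A⁴⁴ = 0.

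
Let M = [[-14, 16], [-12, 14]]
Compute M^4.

tr M = 0 and det M = -4, so the characteristic polynomial is λ² − (0)λ + (-4) with roots 2 and -2.
Eigenvectors give P = [[1, 4], [1, 3]] with P⁻¹ = [[-3, 4], [1, -1]], and M = P·diag(2, -2)·P⁻¹.
Then M^4 = P·diag(16, 16)·P⁻¹ = [[16, 64], [16, 48]] · [[-3, 4], [1, -1]] = [[16, 0], [0, 16]].

[[16, 0], [0, 16]]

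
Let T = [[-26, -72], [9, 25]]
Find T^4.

tr T = -1 and det T = -2, so the characteristic polynomial is λ² − (-1)λ + (-2) with roots -2 and 1.
Eigenvectors give P = [[-3, 8], [1, -3]] with P⁻¹ = [[-3, -8], [-1, -3]], and T = P·diag(-2, 1)·P⁻¹.
Then T^4 = P·diag(16, 1)·P⁻¹ = [[-48, 8], [16, -3]] · [[-3, -8], [-1, -3]] = [[136, 360], [-45, -119]].

[[136, 360], [-45, -119]]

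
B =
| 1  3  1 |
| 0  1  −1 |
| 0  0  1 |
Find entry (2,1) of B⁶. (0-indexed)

0

B = I + N where N = [[0, 3, 1], [0, 0, −1], [0, 0, 0]] is strictly upper-triangular, so N³ = 0.
(I + N)⁶ = I + 6·N + 15·N² = [[1, 18, −39], [0, 1, −6], [0, 0, 1]].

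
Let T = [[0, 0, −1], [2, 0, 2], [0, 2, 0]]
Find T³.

[[−4, 0, −4], [8, −4, 8], [0, 8, −4]]

T² = [[0, −2, 0], [0, 4, −2], [4, 0, 4]]
T³ = [[−4, 0, −4], [8, −4, 8], [0, 8, −4]]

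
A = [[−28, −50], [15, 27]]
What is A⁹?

[[−120658, −201950], [60585, 101487]]

tr A = −1 and det A = −6, so the characteristic polynomial is λ² − (−1)λ + (−6) with roots 2 and −3.
Eigenvectors give P = [[−5, −2], [3, 1]] with P⁻¹ = [[1, 2], [−3, −5]], and A = P·diag(2, −3)·P⁻¹.
Then A⁹ = P·diag(512, −19683)·P⁻¹ = [[−2560, 39366], [1536, −19683]] · [[1, 2], [−3, −5]] = [[−120658, −201950], [60585, 101487]].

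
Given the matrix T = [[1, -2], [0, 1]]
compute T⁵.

[[1, -10], [0, 1]]

T = I + N where N = [[0, -2], [0, 0]] is strictly upper-triangular, so N² = 0.
(I + N)⁵ = I + 5·N = [[1, -10], [0, 1]].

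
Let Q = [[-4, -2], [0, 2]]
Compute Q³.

Q² = [[16, 4], [0, 4]]
Q³ = [[-64, -24], [0, 8]]

[[-64, -24], [0, 8]]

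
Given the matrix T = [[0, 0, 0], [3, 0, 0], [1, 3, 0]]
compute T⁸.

[[0, 0, 0], [0, 0, 0], [0, 0, 0]]

T is strictly triangular, hence nilpotent: T³ = 0, so T⁸ = 0.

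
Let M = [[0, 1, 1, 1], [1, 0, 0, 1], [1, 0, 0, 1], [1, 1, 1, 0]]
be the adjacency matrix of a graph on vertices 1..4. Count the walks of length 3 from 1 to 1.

The number of length-3 walks from vertex 1 to vertex 1 is entry (1,1) of M³, where M is the adjacency matrix.
M² = [[3, 1, 1, 2], [1, 2, 2, 1], [1, 2, 2, 1], [2, 1, 1, 3]]
M³ = [[4, 5, 5, 5], [5, 2, 2, 5], [5, 2, 2, 5], [5, 5, 5, 4]]

4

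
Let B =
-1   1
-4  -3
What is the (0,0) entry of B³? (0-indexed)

19

B² = [[-3, -4], [16, 5]]
B³ = [[19, 9], [-36, 1]]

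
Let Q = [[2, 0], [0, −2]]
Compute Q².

[[4, 0], [0, 4]]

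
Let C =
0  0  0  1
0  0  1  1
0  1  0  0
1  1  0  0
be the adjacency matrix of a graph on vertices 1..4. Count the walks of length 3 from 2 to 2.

The number of length-3 walks from vertex 2 to vertex 2 is entry (2,2) of C³, where C is the adjacency matrix.
C² = [[1, 1, 0, 0], [1, 2, 0, 0], [0, 0, 1, 1], [0, 0, 1, 2]]
C³ = [[0, 0, 1, 2], [0, 0, 2, 3], [1, 2, 0, 0], [2, 3, 0, 0]]

0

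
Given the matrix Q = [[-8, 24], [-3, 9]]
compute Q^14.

[[-8, 24], [-3, 9]]

Q² = Q (a projection; rank 1, trace 1), so Q^14 = Q.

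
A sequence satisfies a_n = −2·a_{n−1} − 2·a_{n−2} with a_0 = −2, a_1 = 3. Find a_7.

With companion matrix C = [[−2, −2], [1, 0]], [a_n, a_{n−1}]ᵀ = C·[a_{n−1}, a_{n−2}]ᵀ, so [a_7, a_6]ᵀ = C⁶·[a_1, a_0]ᵀ.
C⁶ = [[−8, −16], [8, 8]], giving [a_7, a_6]ᵀ = [[8], [8]].

8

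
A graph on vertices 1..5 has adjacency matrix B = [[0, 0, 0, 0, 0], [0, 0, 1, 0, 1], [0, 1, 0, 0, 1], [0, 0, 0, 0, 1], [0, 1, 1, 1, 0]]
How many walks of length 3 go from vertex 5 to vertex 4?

The number of length-3 walks from vertex 5 to vertex 4 is entry (5,4) of B³, where B is the adjacency matrix.
B² = [[0, 0, 0, 0, 0], [0, 2, 1, 1, 1], [0, 1, 2, 1, 1], [0, 1, 1, 1, 0], [0, 1, 1, 0, 3]]
B³ = [[0, 0, 0, 0, 0], [0, 2, 3, 1, 4], [0, 3, 2, 1, 4], [0, 1, 1, 0, 3], [0, 4, 4, 3, 2]]

3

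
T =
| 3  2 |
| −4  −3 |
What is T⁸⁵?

[[3, 2], [−4, −3]]

T² = I (check: tr T = 0 and det T = −1), so T⁸⁵ = T since 85 is odd.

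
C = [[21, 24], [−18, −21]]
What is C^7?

tr C = 0 and det C = −9, so the characteristic polynomial is λ² − (0)λ + (−9) with roots 3 and −3.
Eigenvectors give P = [[4, −1], [−3, 1]] with P⁻¹ = [[1, 1], [3, 4]], and C = P·diag(3, −3)·P⁻¹.
Then C^7 = P·diag(2187, −2187)·P⁻¹ = [[8748, 2187], [−6561, −2187]] · [[1, 1], [3, 4]] = [[15309, 17496], [−13122, −15309]].

[[15309, 17496], [−13122, −15309]]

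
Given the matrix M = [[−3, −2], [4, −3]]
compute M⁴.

M² = [[1, 12], [−24, 1]]
M³ = [[45, −38], [76, 45]]
M⁴ = [[−287, 24], [−48, −287]]

[[−287, 24], [−48, −287]]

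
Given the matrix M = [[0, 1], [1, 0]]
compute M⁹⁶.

M² = I (check: tr M = 0 and det M = -1), so M⁹⁶ = I since 96 is even.

[[1, 0], [0, 1]]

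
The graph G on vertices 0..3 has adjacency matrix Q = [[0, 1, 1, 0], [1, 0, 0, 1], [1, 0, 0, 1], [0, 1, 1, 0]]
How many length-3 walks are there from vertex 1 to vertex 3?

4

The number of length-3 walks from vertex 1 to vertex 3 is entry (1,3) of Q^3, where Q is the adjacency matrix.
Q^2 = [[2, 0, 0, 2], [0, 2, 2, 0], [0, 2, 2, 0], [2, 0, 0, 2]]
Q^3 = [[0, 4, 4, 0], [4, 0, 0, 4], [4, 0, 0, 4], [0, 4, 4, 0]]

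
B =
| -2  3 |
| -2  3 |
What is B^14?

B² = B (a projection; rank 1, trace 1), so B^14 = B.

[[-2, 3], [-2, 3]]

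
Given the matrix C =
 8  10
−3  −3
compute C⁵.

tr C = 5 and det C = 6, so the characteristic polynomial is λ² − (5)λ + (6) with roots 2 and 3.
Eigenvectors give P = [[−5, −2], [3, 1]] with P⁻¹ = [[1, 2], [−3, −5]], and C = P·diag(2, 3)·P⁻¹.
Then C⁵ = P·diag(32, 243)·P⁻¹ = [[−160, −486], [96, 243]] · [[1, 2], [−3, −5]] = [[1298, 2110], [−633, −1023]].

[[1298, 2110], [−633, −1023]]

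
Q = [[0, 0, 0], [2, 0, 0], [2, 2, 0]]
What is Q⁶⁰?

Q is strictly triangular, hence nilpotent: Q³ = 0, so Q⁶⁰ = 0.

[[0, 0, 0], [0, 0, 0], [0, 0, 0]]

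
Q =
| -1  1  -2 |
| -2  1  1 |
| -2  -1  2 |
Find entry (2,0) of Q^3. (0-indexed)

-4

Q^2 = [[3, 2, -1], [-2, -2, 7], [0, -5, 7]]
Q^3 = [[-5, 6, -6], [-8, -11, 16], [-4, -12, 9]]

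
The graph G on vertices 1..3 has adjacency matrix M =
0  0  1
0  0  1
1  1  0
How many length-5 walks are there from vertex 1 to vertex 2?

0

The number of length-5 walks from vertex 1 to vertex 2 is entry (1,2) of M⁵, where M is the adjacency matrix.
M² = [[1, 1, 0], [1, 1, 0], [0, 0, 2]]
M³ = [[0, 0, 2], [0, 0, 2], [2, 2, 0]]
M⁴ = [[2, 2, 0], [2, 2, 0], [0, 0, 4]]
M⁵ = [[0, 0, 4], [0, 0, 4], [4, 4, 0]]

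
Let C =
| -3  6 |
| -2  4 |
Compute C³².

C² = C (a projection; rank 1, trace 1), so C³² = C.

[[-3, 6], [-2, 4]]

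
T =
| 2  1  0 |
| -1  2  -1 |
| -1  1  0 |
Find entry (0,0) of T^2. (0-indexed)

3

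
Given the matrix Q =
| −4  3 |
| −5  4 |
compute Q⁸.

Q² = I (check: tr Q = 0 and det Q = −1), so Q⁸ = I since 8 is even.

[[1, 0], [0, 1]]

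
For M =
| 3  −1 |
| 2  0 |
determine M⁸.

tr M = 3 and det M = 2, so the characteristic polynomial is λ² − (3)λ + (2) with roots 2 and 1.
Eigenvectors give P = [[−1, 1], [−1, 2]] with P⁻¹ = [[−2, 1], [−1, 1]], and M = P·diag(2, 1)·P⁻¹.
Then M⁸ = P·diag(256, 1)·P⁻¹ = [[−256, 1], [−256, 2]] · [[−2, 1], [−1, 1]] = [[511, −255], [510, −254]].

[[511, −255], [510, −254]]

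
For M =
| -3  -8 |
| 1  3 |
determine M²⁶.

[[1, 0], [0, 1]]

M² = I (check: tr M = 0 and det M = -1), so M²⁶ = I since 26 is even.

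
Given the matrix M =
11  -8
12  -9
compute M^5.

tr M = 2 and det M = -3, so the characteristic polynomial is λ² − (2)λ + (-3) with roots -1 and 3.
Eigenvectors give P = [[-2, 1], [-3, 1]] with P⁻¹ = [[1, -1], [3, -2]], and M = P·diag(-1, 3)·P⁻¹.
Then M^5 = P·diag(-1, 243)·P⁻¹ = [[2, 243], [3, 243]] · [[1, -1], [3, -2]] = [[731, -488], [732, -489]].

[[731, -488], [732, -489]]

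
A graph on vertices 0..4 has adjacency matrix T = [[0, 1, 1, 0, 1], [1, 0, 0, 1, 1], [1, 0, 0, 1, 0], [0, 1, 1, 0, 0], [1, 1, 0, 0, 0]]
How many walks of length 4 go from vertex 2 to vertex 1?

11

The number of length-4 walks from vertex 2 to vertex 1 is entry (2,1) of T⁴, where T is the adjacency matrix.
T² = [[3, 1, 0, 2, 1], [1, 3, 2, 0, 1], [0, 2, 2, 0, 1], [2, 0, 0, 2, 1], [1, 1, 1, 1, 2]]
T³ = [[2, 6, 5, 1, 4], [6, 2, 1, 5, 4], [5, 1, 0, 4, 2], [1, 5, 4, 0, 2], [4, 4, 2, 2, 2]]
T⁴ = [[15, 7, 3, 11, 8], [7, 15, 11, 3, 8], [3, 11, 9, 1, 6], [11, 3, 1, 9, 6], [8, 8, 6, 6, 8]]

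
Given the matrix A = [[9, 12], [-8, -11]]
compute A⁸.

[[-13119, -19680], [13120, 19681]]

tr A = -2 and det A = -3, so the characteristic polynomial is λ² − (-2)λ + (-3) with roots -3 and 1.
Eigenvectors give P = [[1, 3], [-1, -2]] with P⁻¹ = [[-2, -3], [1, 1]], and A = P·diag(-3, 1)·P⁻¹.
Then A⁸ = P·diag(6561, 1)·P⁻¹ = [[6561, 3], [-6561, -2]] · [[-2, -3], [1, 1]] = [[-13119, -19680], [13120, 19681]].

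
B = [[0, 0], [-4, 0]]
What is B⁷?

[[0, 0], [0, 0]]

B is strictly triangular, hence nilpotent: B² = 0, so B⁷ = 0.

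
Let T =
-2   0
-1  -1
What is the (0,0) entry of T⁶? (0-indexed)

tr T = -3 and det T = 2, so the characteristic polynomial is λ² − (-3)λ + (2) with roots -1 and -2.
Eigenvectors give P = [[0, -1], [-1, -1]] with P⁻¹ = [[1, -1], [-1, 0]], and T = P·diag(-1, -2)·P⁻¹.
Then T⁶ = P·diag(1, 64)·P⁻¹ = [[0, -64], [-1, -64]] · [[1, -1], [-1, 0]] = [[64, 0], [63, 1]].

64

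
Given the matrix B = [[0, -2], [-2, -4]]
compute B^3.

B^2 = [[4, 8], [8, 20]]
B^3 = [[-16, -40], [-40, -96]]

[[-16, -40], [-40, -96]]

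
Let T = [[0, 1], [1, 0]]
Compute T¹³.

T² = I (check: tr T = 0 and det T = -1), so T¹³ = T since 13 is odd.

[[0, 1], [1, 0]]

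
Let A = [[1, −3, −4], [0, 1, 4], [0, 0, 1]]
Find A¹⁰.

[[1, −30, −580], [0, 1, 40], [0, 0, 1]]

A = I + N where N = [[0, −3, −4], [0, 0, 4], [0, 0, 0]] is strictly upper-triangular, so N³ = 0.
(I + N)¹⁰ = I + 10·N + 45·N² = [[1, −30, −580], [0, 1, 40], [0, 0, 1]].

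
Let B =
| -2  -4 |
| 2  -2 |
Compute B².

[[-4, 16], [-8, -4]]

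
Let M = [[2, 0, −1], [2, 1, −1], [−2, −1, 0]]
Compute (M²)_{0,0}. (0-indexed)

6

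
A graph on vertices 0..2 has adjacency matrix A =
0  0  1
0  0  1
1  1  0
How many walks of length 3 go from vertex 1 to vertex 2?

The number of length-3 walks from vertex 1 to vertex 2 is entry (1,2) of A³, where A is the adjacency matrix.
A² = [[1, 1, 0], [1, 1, 0], [0, 0, 2]]
A³ = [[0, 0, 2], [0, 0, 2], [2, 2, 0]]

2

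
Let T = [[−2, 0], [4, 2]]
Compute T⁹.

[[−512, 0], [1024, 512]]

tr T = 0 and det T = −4, so the characteristic polynomial is λ² − (0)λ + (−4) with roots −2 and 2.
Eigenvectors give P = [[−1, 0], [1, 1]] with P⁻¹ = [[−1, 0], [1, 1]], and T = P·diag(−2, 2)·P⁻¹.
Then T⁹ = P·diag(−512, 512)·P⁻¹ = [[512, 0], [−512, 512]] · [[−1, 0], [1, 1]] = [[−512, 0], [1024, 512]].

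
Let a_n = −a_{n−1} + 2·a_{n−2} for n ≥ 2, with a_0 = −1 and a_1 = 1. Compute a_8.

−171

With companion matrix C = [[−1, 2], [1, 0]], [a_n, a_{n−1}]ᵀ = C·[a_{n−1}, a_{n−2}]ᵀ, so [a_8, a_7]ᵀ = C⁷·[a_1, a_0]ᵀ.
C⁷ = [[−85, 86], [43, −42]], giving [a_8, a_7]ᵀ = [[−171], [85]].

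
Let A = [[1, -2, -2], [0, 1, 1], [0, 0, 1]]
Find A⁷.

[[1, -14, -56], [0, 1, 7], [0, 0, 1]]

A = I + N where N = [[0, -2, -2], [0, 0, 1], [0, 0, 0]] is strictly upper-triangular, so N³ = 0.
(I + N)⁷ = I + 7·N + 21·N² = [[1, -14, -56], [0, 1, 7], [0, 0, 1]].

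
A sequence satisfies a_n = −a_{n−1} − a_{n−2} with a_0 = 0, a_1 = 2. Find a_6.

0

With companion matrix B = [[−1, −1], [1, 0]], [a_n, a_{n−1}]ᵀ = B·[a_{n−1}, a_{n−2}]ᵀ, so [a_6, a_5]ᵀ = B⁵·[a_1, a_0]ᵀ.
B⁵ = [[0, 1], [−1, −1]], giving [a_6, a_5]ᵀ = [[0], [−2]].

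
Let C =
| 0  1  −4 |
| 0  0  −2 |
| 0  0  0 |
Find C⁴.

[[0, 0, 0], [0, 0, 0], [0, 0, 0]]

C is strictly triangular, hence nilpotent: C³ = 0, so C⁴ = 0.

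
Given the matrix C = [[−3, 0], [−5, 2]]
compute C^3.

[[−27, 0], [−35, 8]]

tr C = −1 and det C = −6, so the characteristic polynomial is λ² − (−1)λ + (−6) with roots 2 and −3.
Eigenvectors give P = [[0, −1], [1, −1]] with P⁻¹ = [[−1, 1], [−1, 0]], and C = P·diag(2, −3)·P⁻¹.
Then C^3 = P·diag(8, −27)·P⁻¹ = [[0, 27], [8, 27]] · [[−1, 1], [−1, 0]] = [[−27, 0], [−35, 8]].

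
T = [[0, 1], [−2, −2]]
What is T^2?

[[−2, −2], [4, 2]]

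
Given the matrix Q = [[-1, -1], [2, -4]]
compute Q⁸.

tr Q = -5 and det Q = 6, so the characteristic polynomial is λ² − (-5)λ + (6) with roots -2 and -3.
Eigenvectors give P = [[1, -1], [1, -2]] with P⁻¹ = [[2, -1], [1, -1]], and Q = P·diag(-2, -3)·P⁻¹.
Then Q⁸ = P·diag(256, 6561)·P⁻¹ = [[256, -6561], [256, -13122]] · [[2, -1], [1, -1]] = [[-6049, 6305], [-12610, 12866]].

[[-6049, 6305], [-12610, 12866]]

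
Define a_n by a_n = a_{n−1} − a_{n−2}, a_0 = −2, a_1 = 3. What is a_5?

−5

With companion matrix T = [[1, −1], [1, 0]], [a_n, a_{n−1}]ᵀ = T·[a_{n−1}, a_{n−2}]ᵀ, so [a_5, a_4]ᵀ = T⁴·[a_1, a_0]ᵀ.
T⁴ = [[−1, 1], [−1, 0]], giving [a_5, a_4]ᵀ = [[−5], [−3]].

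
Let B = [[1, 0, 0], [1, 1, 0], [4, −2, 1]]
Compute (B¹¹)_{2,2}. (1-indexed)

B = I + N where N = [[0, 0, 0], [1, 0, 0], [4, −2, 0]] is strictly lower-triangular, so N³ = 0.
(I + N)¹¹ = I + 11·N + 55·N² = [[1, 0, 0], [11, 1, 0], [−66, −22, 1]].

1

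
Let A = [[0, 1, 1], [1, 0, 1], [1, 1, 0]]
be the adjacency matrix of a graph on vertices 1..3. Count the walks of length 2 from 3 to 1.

The number of length-2 walks from vertex 3 to vertex 1 is entry (3,1) of A², where A is the adjacency matrix.
A² = [[2, 1, 1], [1, 2, 1], [1, 1, 2]]

1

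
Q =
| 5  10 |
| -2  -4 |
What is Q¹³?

Q² = Q (a projection; rank 1, trace 1), so Q¹³ = Q.

[[5, 10], [-2, -4]]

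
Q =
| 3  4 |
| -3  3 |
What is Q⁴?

[[-423, -144], [108, -423]]

Q² = [[-3, 24], [-18, -3]]
Q³ = [[-81, 60], [-45, -81]]
Q⁴ = [[-423, -144], [108, -423]]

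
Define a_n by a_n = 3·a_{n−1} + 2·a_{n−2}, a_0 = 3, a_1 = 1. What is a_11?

761549

With companion matrix C = [[3, 2], [1, 0]], [a_n, a_{n−1}]ᵀ = C·[a_{n−1}, a_{n−2}]ᵀ, so [a_11, a_10]ᵀ = C¹⁰·[a_1, a_0]ᵀ.
C¹⁰ = [[283667, 159294], [79647, 44726]], giving [a_11, a_10]ᵀ = [[761549], [213825]].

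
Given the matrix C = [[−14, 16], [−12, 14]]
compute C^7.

tr C = 0 and det C = −4, so the characteristic polynomial is λ² − (0)λ + (−4) with roots −2 and 2.
Eigenvectors give P = [[4, −1], [3, −1]] with P⁻¹ = [[1, −1], [3, −4]], and C = P·diag(−2, 2)·P⁻¹.
Then C^7 = P·diag(−128, 128)·P⁻¹ = [[−512, −128], [−384, −128]] · [[1, −1], [3, −4]] = [[−896, 1024], [−768, 896]].

[[−896, 1024], [−768, 896]]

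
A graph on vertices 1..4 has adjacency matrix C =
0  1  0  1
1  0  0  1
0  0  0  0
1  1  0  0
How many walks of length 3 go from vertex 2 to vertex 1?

3

The number of length-3 walks from vertex 2 to vertex 1 is entry (2,1) of C³, where C is the adjacency matrix.
C² = [[2, 1, 0, 1], [1, 2, 0, 1], [0, 0, 0, 0], [1, 1, 0, 2]]
C³ = [[2, 3, 0, 3], [3, 2, 0, 3], [0, 0, 0, 0], [3, 3, 0, 2]]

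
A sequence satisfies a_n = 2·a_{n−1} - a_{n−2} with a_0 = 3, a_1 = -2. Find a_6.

-27

With companion matrix T = [[2, -1], [1, 0]], [a_n, a_{n−1}]ᵀ = T·[a_{n−1}, a_{n−2}]ᵀ, so [a_6, a_5]ᵀ = T^5·[a_1, a_0]ᵀ.
T^5 = [[6, -5], [5, -4]], giving [a_6, a_5]ᵀ = [[-27], [-22]].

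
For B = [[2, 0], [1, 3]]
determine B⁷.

tr B = 5 and det B = 6, so the characteristic polynomial is λ² − (5)λ + (6) with roots 3 and 2.
Eigenvectors give P = [[0, −1], [−1, 1]] with P⁻¹ = [[−1, −1], [−1, 0]], and B = P·diag(3, 2)·P⁻¹.
Then B⁷ = P·diag(2187, 128)·P⁻¹ = [[0, −128], [−2187, 128]] · [[−1, −1], [−1, 0]] = [[128, 0], [2059, 2187]].

[[128, 0], [2059, 2187]]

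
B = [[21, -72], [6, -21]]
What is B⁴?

tr B = 0 and det B = -9, so the characteristic polynomial is λ² − (0)λ + (-9) with roots 3 and -3.
Eigenvectors give P = [[4, 3], [1, 1]] with P⁻¹ = [[1, -3], [-1, 4]], and B = P·diag(3, -3)·P⁻¹.
Then B⁴ = P·diag(81, 81)·P⁻¹ = [[324, 243], [81, 81]] · [[1, -3], [-1, 4]] = [[81, 0], [0, 81]].

[[81, 0], [0, 81]]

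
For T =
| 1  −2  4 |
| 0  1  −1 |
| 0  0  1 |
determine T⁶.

T = I + N where N = [[0, −2, 4], [0, 0, −1], [0, 0, 0]] is strictly upper-triangular, so N³ = 0.
(I + N)⁶ = I + 6·N + 15·N² = [[1, −12, 54], [0, 1, −6], [0, 0, 1]].

[[1, −12, 54], [0, 1, −6], [0, 0, 1]]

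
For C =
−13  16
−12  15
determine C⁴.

[[−239, 320], [−240, 321]]

tr C = 2 and det C = −3, so the characteristic polynomial is λ² − (2)λ + (−3) with roots 3 and −1.
Eigenvectors give P = [[−1, −4], [−1, −3]] with P⁻¹ = [[3, −4], [−1, 1]], and C = P·diag(3, −1)·P⁻¹.
Then C⁴ = P·diag(81, 1)·P⁻¹ = [[−81, −4], [−81, −3]] · [[3, −4], [−1, 1]] = [[−239, 320], [−240, 321]].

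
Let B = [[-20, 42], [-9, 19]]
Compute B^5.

[[-230, 462], [-99, 199]]

tr B = -1 and det B = -2, so the characteristic polynomial is λ² − (-1)λ + (-2) with roots -2 and 1.
Eigenvectors give P = [[7, 2], [3, 1]] with P⁻¹ = [[1, -2], [-3, 7]], and B = P·diag(-2, 1)·P⁻¹.
Then B^5 = P·diag(-32, 1)·P⁻¹ = [[-224, 2], [-96, 1]] · [[1, -2], [-3, 7]] = [[-230, 462], [-99, 199]].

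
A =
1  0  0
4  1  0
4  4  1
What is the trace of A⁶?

A = I + N where N = [[0, 0, 0], [4, 0, 0], [4, 4, 0]] is strictly lower-triangular, so N³ = 0.
(I + N)⁶ = I + 6·N + 15·N² = [[1, 0, 0], [24, 1, 0], [264, 24, 1]].

3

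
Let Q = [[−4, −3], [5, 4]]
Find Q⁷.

[[−4, −3], [5, 4]]

Q² = I (check: tr Q = 0 and det Q = −1), so Q⁷ = Q since 7 is odd.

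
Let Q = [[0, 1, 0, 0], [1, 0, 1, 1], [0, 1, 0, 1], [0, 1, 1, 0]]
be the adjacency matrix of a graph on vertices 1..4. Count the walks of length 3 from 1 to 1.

0

The number of length-3 walks from vertex 1 to vertex 1 is entry (1,1) of Q^3, where Q is the adjacency matrix.
Q^2 = [[1, 0, 1, 1], [0, 3, 1, 1], [1, 1, 2, 1], [1, 1, 1, 2]]
Q^3 = [[0, 3, 1, 1], [3, 2, 4, 4], [1, 4, 2, 3], [1, 4, 3, 2]]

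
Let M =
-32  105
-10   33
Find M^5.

tr M = 1 and det M = -6, so the characteristic polynomial is λ² − (1)λ + (-6) with roots 3 and -2.
Eigenvectors give P = [[3, 7], [1, 2]] with P⁻¹ = [[-2, 7], [1, -3]], and M = P·diag(3, -2)·P⁻¹.
Then M^5 = P·diag(243, -32)·P⁻¹ = [[729, -224], [243, -64]] · [[-2, 7], [1, -3]] = [[-1682, 5775], [-550, 1893]].

[[-1682, 5775], [-550, 1893]]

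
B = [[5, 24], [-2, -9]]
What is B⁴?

[[-239, -960], [80, 321]]

tr B = -4 and det B = 3, so the characteristic polynomial is λ² − (-4)λ + (3) with roots -3 and -1.
Eigenvectors give P = [[-3, 4], [1, -1]] with P⁻¹ = [[1, 4], [1, 3]], and B = P·diag(-3, -1)·P⁻¹.
Then B⁴ = P·diag(81, 1)·P⁻¹ = [[-243, 4], [81, -1]] · [[1, 4], [1, 3]] = [[-239, -960], [80, 321]].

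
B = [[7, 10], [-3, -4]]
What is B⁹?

tr B = 3 and det B = 2, so the characteristic polynomial is λ² − (3)λ + (2) with roots 1 and 2.
Eigenvectors give P = [[-5, -2], [3, 1]] with P⁻¹ = [[1, 2], [-3, -5]], and B = P·diag(1, 2)·P⁻¹.
Then B⁹ = P·diag(1, 512)·P⁻¹ = [[-5, -1024], [3, 512]] · [[1, 2], [-3, -5]] = [[3067, 5110], [-1533, -2554]].

[[3067, 5110], [-1533, -2554]]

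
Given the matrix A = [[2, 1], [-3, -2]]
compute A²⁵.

A² = I (check: tr A = 0 and det A = -1), so A²⁵ = A since 25 is odd.

[[2, 1], [-3, -2]]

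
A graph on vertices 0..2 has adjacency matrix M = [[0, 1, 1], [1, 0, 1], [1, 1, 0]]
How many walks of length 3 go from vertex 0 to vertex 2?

The number of length-3 walks from vertex 0 to vertex 2 is entry (0,2) of M³, where M is the adjacency matrix.
M² = [[2, 1, 1], [1, 2, 1], [1, 1, 2]]
M³ = [[2, 3, 3], [3, 2, 3], [3, 3, 2]]

3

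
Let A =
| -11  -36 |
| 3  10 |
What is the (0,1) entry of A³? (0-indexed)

-108

tr A = -1 and det A = -2, so the characteristic polynomial is λ² − (-1)λ + (-2) with roots 1 and -2.
Eigenvectors give P = [[-3, 4], [1, -1]] with P⁻¹ = [[1, 4], [1, 3]], and A = P·diag(1, -2)·P⁻¹.
Then A³ = P·diag(1, -8)·P⁻¹ = [[-3, -32], [1, 8]] · [[1, 4], [1, 3]] = [[-35, -108], [9, 28]].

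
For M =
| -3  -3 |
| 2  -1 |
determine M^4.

M^2 = [[3, 12], [-8, -5]]
M^3 = [[15, -21], [14, 29]]
M^4 = [[-87, -24], [16, -71]]

[[-87, -24], [16, -71]]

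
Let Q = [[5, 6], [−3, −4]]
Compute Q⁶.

tr Q = 1 and det Q = −2, so the characteristic polynomial is λ² − (1)λ + (−2) with roots −1 and 2.
Eigenvectors give P = [[−1, 2], [1, −1]] with P⁻¹ = [[1, 2], [1, 1]], and Q = P·diag(−1, 2)·P⁻¹.
Then Q⁶ = P·diag(1, 64)·P⁻¹ = [[−1, 128], [1, −64]] · [[1, 2], [1, 1]] = [[127, 126], [−63, −62]].

[[127, 126], [−63, −62]]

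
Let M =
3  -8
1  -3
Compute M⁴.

M² = I (check: tr M = 0 and det M = -1), so M⁴ = I since 4 is even.

[[1, 0], [0, 1]]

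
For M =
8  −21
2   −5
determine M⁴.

[[106, −315], [30, −89]]

tr M = 3 and det M = 2, so the characteristic polynomial is λ² − (3)λ + (2) with roots 2 and 1.
Eigenvectors give P = [[7, 3], [2, 1]] with P⁻¹ = [[1, −3], [−2, 7]], and M = P·diag(2, 1)·P⁻¹.
Then M⁴ = P·diag(16, 1)·P⁻¹ = [[112, 3], [32, 1]] · [[1, −3], [−2, 7]] = [[106, −315], [30, −89]].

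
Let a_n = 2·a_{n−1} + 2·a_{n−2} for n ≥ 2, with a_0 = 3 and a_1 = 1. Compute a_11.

With companion matrix A = [[2, 2], [1, 0]], [a_n, a_{n−1}]ᵀ = A·[a_{n−1}, a_{n−2}]ᵀ, so [a_11, a_10]ᵀ = A¹⁰·[a_1, a_0]ᵀ.
A¹⁰ = [[18272, 13376], [6688, 4896]], giving [a_11, a_10]ᵀ = [[58400], [21376]].

58400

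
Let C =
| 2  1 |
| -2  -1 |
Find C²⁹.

C² = C (a projection; rank 1, trace 1), so C²⁹ = C.

[[2, 1], [-2, -1]]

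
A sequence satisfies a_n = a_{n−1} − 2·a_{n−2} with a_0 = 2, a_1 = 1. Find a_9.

With companion matrix T = [[1, −2], [1, 0]], [a_n, a_{n−1}]ᵀ = T·[a_{n−1}, a_{n−2}]ᵀ, so [a_9, a_8]ᵀ = T⁸·[a_1, a_0]ᵀ.
T⁸ = [[−17, 6], [−3, −14]], giving [a_9, a_8]ᵀ = [[−5], [−31]].

−5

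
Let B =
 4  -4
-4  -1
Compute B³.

B² = [[32, -12], [-12, 17]]
B³ = [[176, -116], [-116, 31]]

[[176, -116], [-116, 31]]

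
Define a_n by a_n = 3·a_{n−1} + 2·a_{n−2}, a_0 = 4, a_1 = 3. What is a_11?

With companion matrix T = [[3, 2], [1, 0]], [a_n, a_{n−1}]ᵀ = T·[a_{n−1}, a_{n−2}]ᵀ, so [a_11, a_10]ᵀ = T¹⁰·[a_1, a_0]ᵀ.
T¹⁰ = [[283667, 159294], [79647, 44726]], giving [a_11, a_10]ᵀ = [[1488177], [417845]].

1488177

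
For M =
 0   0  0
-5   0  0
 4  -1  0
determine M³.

[[0, 0, 0], [0, 0, 0], [0, 0, 0]]

M is strictly triangular, hence nilpotent: M³ = 0, so M³ = 0.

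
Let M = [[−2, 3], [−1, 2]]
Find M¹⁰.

M² = I (check: tr M = 0 and det M = −1), so M¹⁰ = I since 10 is even.

[[1, 0], [0, 1]]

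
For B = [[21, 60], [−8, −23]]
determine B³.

tr B = −2 and det B = −3, so the characteristic polynomial is λ² − (−2)λ + (−3) with roots 1 and −3.
Eigenvectors give P = [[3, 5], [−1, −2]] with P⁻¹ = [[2, 5], [−1, −3]], and B = P·diag(1, −3)·P⁻¹.
Then B³ = P·diag(1, −27)·P⁻¹ = [[3, −135], [−1, 54]] · [[2, 5], [−1, −3]] = [[141, 420], [−56, −167]].

[[141, 420], [−56, −167]]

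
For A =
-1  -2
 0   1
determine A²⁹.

A² = I (check: tr A = 0 and det A = -1), so A²⁹ = A since 29 is odd.

[[-1, -2], [0, 1]]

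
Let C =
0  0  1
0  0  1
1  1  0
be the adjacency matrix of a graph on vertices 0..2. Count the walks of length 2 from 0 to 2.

0

The number of length-2 walks from vertex 0 to vertex 2 is entry (0,2) of C², where C is the adjacency matrix.
C² = [[1, 1, 0], [1, 1, 0], [0, 0, 2]]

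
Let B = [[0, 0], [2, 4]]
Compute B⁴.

B² = [[0, 0], [8, 16]]
B³ = [[0, 0], [32, 64]]
B⁴ = [[0, 0], [128, 256]]

[[0, 0], [128, 256]]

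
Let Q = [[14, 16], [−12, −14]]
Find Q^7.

tr Q = 0 and det Q = −4, so the characteristic polynomial is λ² − (0)λ + (−4) with roots 2 and −2.
Eigenvectors give P = [[4, −1], [−3, 1]] with P⁻¹ = [[1, 1], [3, 4]], and Q = P·diag(2, −2)·P⁻¹.
Then Q^7 = P·diag(128, −128)·P⁻¹ = [[512, 128], [−384, −128]] · [[1, 1], [3, 4]] = [[896, 1024], [−768, −896]].

[[896, 1024], [−768, −896]]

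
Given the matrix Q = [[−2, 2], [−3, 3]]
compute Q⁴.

[[−2, 2], [−3, 3]]

Q² = Q (a projection; rank 1, trace 1), so Q⁴ = Q.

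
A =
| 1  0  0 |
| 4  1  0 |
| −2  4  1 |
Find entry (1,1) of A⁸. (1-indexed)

A = I + N where N = [[0, 0, 0], [4, 0, 0], [−2, 4, 0]] is strictly lower-triangular, so N³ = 0.
(I + N)⁸ = I + 8·N + 28·N² = [[1, 0, 0], [32, 1, 0], [432, 32, 1]].

1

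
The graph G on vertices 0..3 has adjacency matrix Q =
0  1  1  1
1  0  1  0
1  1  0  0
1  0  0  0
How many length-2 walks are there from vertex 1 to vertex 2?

The number of length-2 walks from vertex 1 to vertex 2 is entry (1,2) of Q², where Q is the adjacency matrix.
Q² = [[3, 1, 1, 0], [1, 2, 1, 1], [1, 1, 2, 1], [0, 1, 1, 1]]

1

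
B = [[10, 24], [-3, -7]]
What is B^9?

[[4600, 12264], [-1533, -4087]]

tr B = 3 and det B = 2, so the characteristic polynomial is λ² − (3)λ + (2) with roots 1 and 2.
Eigenvectors give P = [[-8, 3], [3, -1]] with P⁻¹ = [[1, 3], [3, 8]], and B = P·diag(1, 2)·P⁻¹.
Then B^9 = P·diag(1, 512)·P⁻¹ = [[-8, 1536], [3, -512]] · [[1, 3], [3, 8]] = [[4600, 12264], [-1533, -4087]].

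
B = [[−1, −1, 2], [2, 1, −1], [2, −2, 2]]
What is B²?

[[3, −4, 3], [−2, 1, 1], [−2, −8, 10]]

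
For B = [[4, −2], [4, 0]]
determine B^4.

B^2 = [[8, −8], [16, −8]]
B^3 = [[0, −16], [32, −32]]
B^4 = [[−64, 0], [0, −64]]

[[−64, 0], [0, −64]]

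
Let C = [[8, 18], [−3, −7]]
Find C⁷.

[[386, 774], [−129, −259]]

tr C = 1 and det C = −2, so the characteristic polynomial is λ² − (1)λ + (−2) with roots −1 and 2.
Eigenvectors give P = [[−2, 3], [1, −1]] with P⁻¹ = [[1, 3], [1, 2]], and C = P·diag(−1, 2)·P⁻¹.
Then C⁷ = P·diag(−1, 128)·P⁻¹ = [[2, 384], [−1, −128]] · [[1, 3], [1, 2]] = [[386, 774], [−129, −259]].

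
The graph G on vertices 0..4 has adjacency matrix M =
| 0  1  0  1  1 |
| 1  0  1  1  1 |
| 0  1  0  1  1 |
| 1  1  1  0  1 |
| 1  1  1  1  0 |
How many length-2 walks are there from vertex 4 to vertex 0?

The number of length-2 walks from vertex 4 to vertex 0 is entry (4,0) of M², where M is the adjacency matrix.
M² = [[3, 2, 3, 2, 2], [2, 4, 2, 3, 3], [3, 2, 3, 2, 2], [2, 3, 2, 4, 3], [2, 3, 2, 3, 4]]

2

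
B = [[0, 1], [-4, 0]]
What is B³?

B² = [[-4, 0], [0, -4]]
B³ = [[0, -4], [16, 0]]

[[0, -4], [16, 0]]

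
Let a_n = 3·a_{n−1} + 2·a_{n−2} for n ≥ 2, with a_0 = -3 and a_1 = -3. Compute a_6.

With companion matrix C = [[3, 2], [1, 0]], [a_n, a_{n−1}]ᵀ = C·[a_{n−1}, a_{n−2}]ᵀ, so [a_6, a_5]ᵀ = C⁵·[a_1, a_0]ᵀ.
C⁵ = [[495, 278], [139, 78]], giving [a_6, a_5]ᵀ = [[-2319], [-651]].

-2319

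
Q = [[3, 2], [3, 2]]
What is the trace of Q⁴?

625

Q² = [[15, 10], [15, 10]]
Q³ = [[75, 50], [75, 50]]
Q⁴ = [[375, 250], [375, 250]]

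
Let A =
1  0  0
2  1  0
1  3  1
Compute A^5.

A = I + N where N = [[0, 0, 0], [2, 0, 0], [1, 3, 0]] is strictly lower-triangular, so N^3 = 0.
(I + N)^5 = I + 5·N + 10·N^2 = [[1, 0, 0], [10, 1, 0], [65, 15, 1]].

[[1, 0, 0], [10, 1, 0], [65, 15, 1]]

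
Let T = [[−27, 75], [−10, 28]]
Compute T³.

[[−183, 525], [−70, 202]]

tr T = 1 and det T = −6, so the characteristic polynomial is λ² − (1)λ + (−6) with roots −2 and 3.
Eigenvectors give P = [[3, −5], [1, −2]] with P⁻¹ = [[2, −5], [1, −3]], and T = P·diag(−2, 3)·P⁻¹.
Then T³ = P·diag(−8, 27)·P⁻¹ = [[−24, −135], [−8, −54]] · [[2, −5], [1, −3]] = [[−183, 525], [−70, 202]].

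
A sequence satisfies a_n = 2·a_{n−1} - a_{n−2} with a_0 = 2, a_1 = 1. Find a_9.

-7

With companion matrix C = [[2, -1], [1, 0]], [a_n, a_{n−1}]ᵀ = C·[a_{n−1}, a_{n−2}]ᵀ, so [a_9, a_8]ᵀ = C⁸·[a_1, a_0]ᵀ.
C⁸ = [[9, -8], [8, -7]], giving [a_9, a_8]ᵀ = [[-7], [-6]].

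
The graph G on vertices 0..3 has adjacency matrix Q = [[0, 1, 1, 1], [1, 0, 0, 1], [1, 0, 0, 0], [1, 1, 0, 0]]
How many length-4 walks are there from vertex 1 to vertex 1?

The number of length-4 walks from vertex 1 to vertex 1 is entry (1,1) of Q⁴, where Q is the adjacency matrix.
Q² = [[3, 1, 0, 1], [1, 2, 1, 1], [0, 1, 1, 1], [1, 1, 1, 2]]
Q³ = [[2, 4, 3, 4], [4, 2, 1, 3], [3, 1, 0, 1], [4, 3, 1, 2]]
Q⁴ = [[11, 6, 2, 6], [6, 7, 4, 6], [2, 4, 3, 4], [6, 6, 4, 7]]

7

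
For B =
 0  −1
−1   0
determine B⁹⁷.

B² = I (check: tr B = 0 and det B = −1), so B⁹⁷ = B since 97 is odd.

[[0, −1], [−1, 0]]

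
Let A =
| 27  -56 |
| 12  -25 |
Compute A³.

tr A = 2 and det A = -3, so the characteristic polynomial is λ² − (2)λ + (-3) with roots 3 and -1.
Eigenvectors give P = [[7, 2], [3, 1]] with P⁻¹ = [[1, -2], [-3, 7]], and A = P·diag(3, -1)·P⁻¹.
Then A³ = P·diag(27, -1)·P⁻¹ = [[189, -2], [81, -1]] · [[1, -2], [-3, 7]] = [[195, -392], [84, -169]].

[[195, -392], [84, -169]]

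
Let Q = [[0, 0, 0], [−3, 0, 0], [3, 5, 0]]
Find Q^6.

[[0, 0, 0], [0, 0, 0], [0, 0, 0]]

Q is strictly triangular, hence nilpotent: Q^3 = 0, so Q^6 = 0.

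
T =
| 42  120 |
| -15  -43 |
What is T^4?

tr T = -1 and det T = -6, so the characteristic polynomial is λ² − (-1)λ + (-6) with roots 2 and -3.
Eigenvectors give P = [[3, 8], [-1, -3]] with P⁻¹ = [[3, 8], [-1, -3]], and T = P·diag(2, -3)·P⁻¹.
Then T^4 = P·diag(16, 81)·P⁻¹ = [[48, 648], [-16, -243]] · [[3, 8], [-1, -3]] = [[-504, -1560], [195, 601]].

[[-504, -1560], [195, 601]]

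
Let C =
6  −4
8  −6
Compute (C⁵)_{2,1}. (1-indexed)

128

tr C = 0 and det C = −4, so the characteristic polynomial is λ² − (0)λ + (−4) with roots 2 and −2.
Eigenvectors give P = [[1, −1], [1, −2]] with P⁻¹ = [[2, −1], [1, −1]], and C = P·diag(2, −2)·P⁻¹.
Then C⁵ = P·diag(32, −32)·P⁻¹ = [[32, 32], [32, 64]] · [[2, −1], [1, −1]] = [[96, −64], [128, −96]].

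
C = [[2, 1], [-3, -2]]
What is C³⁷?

[[2, 1], [-3, -2]]

C² = I (check: tr C = 0 and det C = -1), so C³⁷ = C since 37 is odd.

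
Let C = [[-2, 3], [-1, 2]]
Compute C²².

C² = I (check: tr C = 0 and det C = -1), so C²² = I since 22 is even.

[[1, 0], [0, 1]]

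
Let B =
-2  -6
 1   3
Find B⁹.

[[-2, -6], [1, 3]]

B² = B (a projection; rank 1, trace 1), so B⁹ = B.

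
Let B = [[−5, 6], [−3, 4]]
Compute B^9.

tr B = −1 and det B = −2, so the characteristic polynomial is λ² − (−1)λ + (−2) with roots −2 and 1.
Eigenvectors give P = [[2, −1], [1, −1]] with P⁻¹ = [[1, −1], [1, −2]], and B = P·diag(−2, 1)·P⁻¹.
Then B^9 = P·diag(−512, 1)·P⁻¹ = [[−1024, −1], [−512, −1]] · [[1, −1], [1, −2]] = [[−1025, 1026], [−513, 514]].

[[−1025, 1026], [−513, 514]]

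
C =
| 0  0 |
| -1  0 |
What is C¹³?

[[0, 0], [0, 0]]

C is strictly triangular, hence nilpotent: C² = 0, so C¹³ = 0.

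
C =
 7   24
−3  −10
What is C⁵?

[[247, 744], [−93, −280]]

tr C = −3 and det C = 2, so the characteristic polynomial is λ² − (−3)λ + (2) with roots −2 and −1.
Eigenvectors give P = [[−8, −3], [3, 1]] with P⁻¹ = [[1, 3], [−3, −8]], and C = P·diag(−2, −1)·P⁻¹.
Then C⁵ = P·diag(−32, −1)·P⁻¹ = [[256, 3], [−96, −1]] · [[1, 3], [−3, −8]] = [[247, 744], [−93, −280]].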